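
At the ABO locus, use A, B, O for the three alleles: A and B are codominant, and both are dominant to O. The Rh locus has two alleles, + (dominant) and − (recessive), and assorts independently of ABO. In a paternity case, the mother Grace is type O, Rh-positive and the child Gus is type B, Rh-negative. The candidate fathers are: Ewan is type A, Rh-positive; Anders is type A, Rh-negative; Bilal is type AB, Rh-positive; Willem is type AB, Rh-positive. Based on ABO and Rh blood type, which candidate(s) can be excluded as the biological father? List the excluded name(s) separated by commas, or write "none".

Ewan, Anders

A candidate is excluded only if no genotype consistent with his phenotype could produce a type B, Rh-negative child with a type O, Rh-positive mother.
Ewan (type A, Rh+): no genotype consistent with that phenotype can produce a type-B Rh- child with a type-O mother.
Anders (type A, Rh-): no genotype consistent with that phenotype can produce a type-B Rh- child with a type-O mother.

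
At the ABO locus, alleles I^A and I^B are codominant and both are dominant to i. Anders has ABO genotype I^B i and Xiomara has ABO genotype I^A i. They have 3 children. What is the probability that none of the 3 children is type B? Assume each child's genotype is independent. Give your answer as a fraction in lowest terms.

27/64

ABO cross I^B i × I^A i → 1/4 O, 1/4 A, 1/4 B, 1/4 AB.
So P(type B) = 1/4 per child.
P(not type B) = 3/4 for one child; (3/4)^3 = 27/64.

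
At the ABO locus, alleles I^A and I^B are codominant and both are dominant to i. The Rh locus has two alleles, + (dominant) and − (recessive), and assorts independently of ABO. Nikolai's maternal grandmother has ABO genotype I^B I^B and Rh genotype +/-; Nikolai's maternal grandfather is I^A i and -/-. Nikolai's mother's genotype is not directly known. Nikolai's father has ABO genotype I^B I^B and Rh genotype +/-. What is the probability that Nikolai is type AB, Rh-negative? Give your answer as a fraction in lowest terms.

3/32

Nikolai's mother's ABO genotype from I^B I^B × I^A i: 1/2 I^A I^B, 1/2 I^B i.
Crossing each possibility with the father I^B I^B and summing P(type AB): 1/2·1/2 + 1/2·0 = 1/4.
Similarly for Rh via the mother's Rh distribution: P(Rh-) = 3/8.
Independent loci: 1/4 × 3/8 = 3/32.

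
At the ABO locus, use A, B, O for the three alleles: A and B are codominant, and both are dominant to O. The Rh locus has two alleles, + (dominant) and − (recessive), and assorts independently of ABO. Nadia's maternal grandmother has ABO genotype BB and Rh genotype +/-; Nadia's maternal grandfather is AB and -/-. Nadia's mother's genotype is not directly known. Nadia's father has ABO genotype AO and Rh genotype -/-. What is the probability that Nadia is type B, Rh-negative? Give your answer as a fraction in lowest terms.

Nadia's mother's ABO genotype from BB × AB: 1/2 AB, 1/2 BB.
Crossing each possibility with the father AO and summing P(type B): 1/2·1/4 + 1/2·1/2 = 3/8.
Similarly for Rh via the mother's Rh distribution: P(Rh-) = 3/4.
Independent loci: 3/8 × 3/4 = 9/32.

9/32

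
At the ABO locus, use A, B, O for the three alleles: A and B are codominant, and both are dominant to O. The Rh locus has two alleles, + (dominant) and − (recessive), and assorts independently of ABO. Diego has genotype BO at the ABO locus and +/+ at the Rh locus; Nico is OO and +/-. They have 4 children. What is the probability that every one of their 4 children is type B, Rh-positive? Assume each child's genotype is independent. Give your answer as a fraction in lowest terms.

1/16

ABO cross BO × OO → 1/2 O, 1/2 B.
Rh cross +/+ × +/- → 1 Rh+; so P(type B, Rh-positive) = 1/2 × 1 = 1/2 per child.
All 4 independent: (1/2)^4 = 1/16.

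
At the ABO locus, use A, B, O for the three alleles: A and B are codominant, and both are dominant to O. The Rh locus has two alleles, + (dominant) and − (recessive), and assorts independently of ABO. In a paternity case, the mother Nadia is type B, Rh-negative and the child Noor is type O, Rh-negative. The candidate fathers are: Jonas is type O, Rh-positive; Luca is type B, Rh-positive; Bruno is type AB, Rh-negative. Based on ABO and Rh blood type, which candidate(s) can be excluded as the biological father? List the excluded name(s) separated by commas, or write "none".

A candidate is excluded only if no genotype consistent with his phenotype could produce a type O, Rh-negative child with a type B, Rh-negative mother.
Bruno (type AB, Rh-): no genotype consistent with that phenotype can produce a type-O Rh- child with a type-B mother.

Bruno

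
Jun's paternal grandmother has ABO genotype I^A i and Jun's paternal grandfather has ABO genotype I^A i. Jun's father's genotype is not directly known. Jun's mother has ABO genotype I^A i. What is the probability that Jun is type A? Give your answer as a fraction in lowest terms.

Jun's father's ABO genotype from I^A i × I^A i: 1/4 I^A I^A, 1/2 I^A i, 1/4 i i.
Crossing each possibility with the mother I^A i and summing P(type A): 1/4·1 + 1/2·3/4 + 1/4·1/2 = 3/4.

3/4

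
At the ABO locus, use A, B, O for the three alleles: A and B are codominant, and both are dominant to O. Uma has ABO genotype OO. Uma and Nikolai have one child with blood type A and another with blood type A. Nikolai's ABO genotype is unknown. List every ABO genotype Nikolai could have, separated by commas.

AA, AB, AO

For each candidate genotype of Nikolai, check whether crossing it with OO can produce every observed child phenotype.
  AA → possible child types {A} ✓
  AB → possible child types {A, B} ✓
  AO → possible child types {O, A} ✓
  BB → possible child types {B} ✗
  BO → possible child types {O, B} ✗
  OO → possible child types {O} ✗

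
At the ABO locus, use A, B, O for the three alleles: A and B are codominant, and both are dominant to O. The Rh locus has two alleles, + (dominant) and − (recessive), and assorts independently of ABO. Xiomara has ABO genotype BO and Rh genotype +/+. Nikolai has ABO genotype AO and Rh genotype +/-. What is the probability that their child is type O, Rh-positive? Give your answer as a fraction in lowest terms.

ABO cross BO × AO → offspring phenotypes: 1/4 O, 1/4 A, 1/4 B, 1/4 AB.
Rh cross +/+ × +/- → 1 Rh+.
Independent loci: P(type O, Rh-positive) = 1/4 × 1 = 1/4.

1/4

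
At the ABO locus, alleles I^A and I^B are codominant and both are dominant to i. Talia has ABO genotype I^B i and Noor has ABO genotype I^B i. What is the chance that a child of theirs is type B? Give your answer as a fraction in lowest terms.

ABO cross I^B i × I^B i → offspring phenotypes: 1/4 O, 3/4 B.
So P(type B) = 3/4.

3/4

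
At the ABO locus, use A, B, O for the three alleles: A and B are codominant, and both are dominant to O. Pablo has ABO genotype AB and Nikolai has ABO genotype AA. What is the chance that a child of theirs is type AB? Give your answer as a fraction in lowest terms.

ABO cross AB × AA → offspring phenotypes: 1/2 A, 1/2 AB.
So P(type AB) = 1/2.

1/2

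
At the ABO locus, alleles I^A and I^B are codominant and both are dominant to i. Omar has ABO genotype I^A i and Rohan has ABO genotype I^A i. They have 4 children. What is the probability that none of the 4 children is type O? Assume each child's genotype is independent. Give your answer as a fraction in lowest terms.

81/256

ABO cross I^A i × I^A i → 1/4 O, 3/4 A.
So P(type O) = 1/4 per child.
P(not type O) = 3/4 for one child; (3/4)^4 = 81/256.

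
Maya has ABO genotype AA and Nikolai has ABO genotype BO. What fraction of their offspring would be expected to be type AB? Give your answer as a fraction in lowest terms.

ABO cross AA × BO → offspring phenotypes: 1/2 A, 1/2 AB.
So P(type AB) = 1/2.

1/2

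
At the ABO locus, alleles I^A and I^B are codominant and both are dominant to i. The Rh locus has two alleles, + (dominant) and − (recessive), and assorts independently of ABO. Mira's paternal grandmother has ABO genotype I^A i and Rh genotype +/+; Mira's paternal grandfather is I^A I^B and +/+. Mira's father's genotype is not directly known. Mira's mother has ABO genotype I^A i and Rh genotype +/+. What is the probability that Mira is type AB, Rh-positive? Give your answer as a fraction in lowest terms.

Mira's father's ABO genotype from I^A i × I^A I^B: 1/4 I^A I^A, 1/4 I^A I^B, 1/4 I^A i, 1/4 I^B i.
Crossing each possibility with the mother I^A i and summing P(type AB): 1/4·0 + 1/4·1/4 + 1/4·0 + 1/4·1/4 = 1/8.
Similarly for Rh via the father's Rh distribution: P(Rh+) = 1.
Independent loci: 1/8 × 1 = 1/8.

1/8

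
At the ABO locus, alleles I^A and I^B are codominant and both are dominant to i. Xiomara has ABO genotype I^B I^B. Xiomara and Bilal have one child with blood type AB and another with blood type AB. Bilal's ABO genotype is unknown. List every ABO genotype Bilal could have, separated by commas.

For each candidate genotype of Bilal, check whether crossing it with I^B I^B can produce every observed child phenotype.
  I^A I^A → possible child types {AB} ✓
  I^A I^B → possible child types {B, AB} ✓
  I^A i → possible child types {B, AB} ✓
  I^B I^B → possible child types {B} ✗
  I^B i → possible child types {B} ✗
  i i → possible child types {B} ✗

I^A I^A, I^A I^B, I^A i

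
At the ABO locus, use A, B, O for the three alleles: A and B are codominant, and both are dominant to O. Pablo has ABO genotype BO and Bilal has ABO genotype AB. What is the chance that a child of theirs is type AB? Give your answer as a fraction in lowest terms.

1/4

ABO cross BO × AB → offspring phenotypes: 1/4 A, 1/2 B, 1/4 AB.
So P(type AB) = 1/4.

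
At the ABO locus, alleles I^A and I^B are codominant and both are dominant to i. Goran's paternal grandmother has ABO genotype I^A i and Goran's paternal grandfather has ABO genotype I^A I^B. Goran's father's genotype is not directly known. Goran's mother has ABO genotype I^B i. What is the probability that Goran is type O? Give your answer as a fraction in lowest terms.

Goran's father's ABO genotype from I^A i × I^A I^B: 1/4 I^A I^A, 1/4 I^A I^B, 1/4 I^A i, 1/4 I^B i.
Crossing each possibility with the mother I^B i and summing P(type O): 1/4·0 + 1/4·0 + 1/4·1/4 + 1/4·1/4 = 1/8.

1/8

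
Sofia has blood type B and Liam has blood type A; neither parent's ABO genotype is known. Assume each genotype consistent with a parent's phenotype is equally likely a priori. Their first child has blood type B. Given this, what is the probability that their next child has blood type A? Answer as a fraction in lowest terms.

Possible genotypes: Sofia ∈ {BB, BO}; Liam ∈ {AA, AO}.
Weight each parental genotype pair by prior × P(type-B child):
  BB × AO: posterior weight 2/3; P(next child type A) = 0.
  BO × AO: posterior weight 1/3; P(next child type A) = 1/4.
Weighted sum = 1/12.

1/12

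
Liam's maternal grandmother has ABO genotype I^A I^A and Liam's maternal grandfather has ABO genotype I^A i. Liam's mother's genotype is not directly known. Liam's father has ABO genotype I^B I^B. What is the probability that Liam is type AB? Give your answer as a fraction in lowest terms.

Liam's mother's ABO genotype from I^A I^A × I^A i: 1/2 I^A I^A, 1/2 I^A i.
Crossing each possibility with the father I^B I^B and summing P(type AB): 1/2·1 + 1/2·1/2 = 3/4.

3/4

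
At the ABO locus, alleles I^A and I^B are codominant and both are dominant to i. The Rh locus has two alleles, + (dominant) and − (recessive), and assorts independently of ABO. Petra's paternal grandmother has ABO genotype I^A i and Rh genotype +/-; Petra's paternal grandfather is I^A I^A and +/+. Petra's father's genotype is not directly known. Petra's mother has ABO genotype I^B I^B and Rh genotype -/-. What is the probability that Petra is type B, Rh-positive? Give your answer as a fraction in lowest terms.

Petra's father's ABO genotype from I^A i × I^A I^A: 1/2 I^A I^A, 1/2 I^A i.
Crossing each possibility with the mother I^B I^B and summing P(type B): 1/2·0 + 1/2·1/2 = 1/4.
Similarly for Rh via the father's Rh distribution: P(Rh+) = 3/4.
Independent loci: 1/4 × 3/4 = 3/16.

3/16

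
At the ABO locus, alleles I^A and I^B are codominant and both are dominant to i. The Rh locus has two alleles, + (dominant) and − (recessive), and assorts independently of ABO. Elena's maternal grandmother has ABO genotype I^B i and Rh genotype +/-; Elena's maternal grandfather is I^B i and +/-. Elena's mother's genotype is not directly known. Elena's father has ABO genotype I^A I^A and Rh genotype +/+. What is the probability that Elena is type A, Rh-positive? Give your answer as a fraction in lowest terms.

1/2

Elena's mother's ABO genotype from I^B i × I^B i: 1/4 I^B I^B, 1/2 I^B i, 1/4 i i.
Crossing each possibility with the father I^A I^A and summing P(type A): 1/4·0 + 1/2·1/2 + 1/4·1 = 1/2.
Similarly for Rh via the mother's Rh distribution: P(Rh+) = 1.
Independent loci: 1/2 × 1 = 1/2.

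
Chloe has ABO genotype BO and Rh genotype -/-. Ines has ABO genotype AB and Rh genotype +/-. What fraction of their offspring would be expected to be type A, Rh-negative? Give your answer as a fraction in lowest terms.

ABO cross BO × AB → offspring phenotypes: 1/4 A, 1/2 B, 1/4 AB.
Rh cross -/- × +/- → 1/2 Rh+, 1/2 Rh-.
Independent loci: P(type A, Rh-negative) = 1/4 × 1/2 = 1/8.

1/8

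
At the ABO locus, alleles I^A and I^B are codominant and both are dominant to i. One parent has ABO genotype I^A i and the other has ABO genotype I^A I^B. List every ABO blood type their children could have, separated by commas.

Gametes from I^A i × I^A I^B give offspring ABO genotypes I^A I^A, I^A I^B, I^A i, I^B i, i.e. phenotypes A, B, AB.

A, B, AB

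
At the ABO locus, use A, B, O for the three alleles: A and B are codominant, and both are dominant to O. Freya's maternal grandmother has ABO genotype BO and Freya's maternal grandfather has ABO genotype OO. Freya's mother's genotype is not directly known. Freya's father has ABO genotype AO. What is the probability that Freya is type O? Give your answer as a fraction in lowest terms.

3/8

Freya's mother's ABO genotype from BO × OO: 1/2 BO, 1/2 OO.
Crossing each possibility with the father AO and summing P(type O): 1/2·1/4 + 1/2·1/2 = 3/8.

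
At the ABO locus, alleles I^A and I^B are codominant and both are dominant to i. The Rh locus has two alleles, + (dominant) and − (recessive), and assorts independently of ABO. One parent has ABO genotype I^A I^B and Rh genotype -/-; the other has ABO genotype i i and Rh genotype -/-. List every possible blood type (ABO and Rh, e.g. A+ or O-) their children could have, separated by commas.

Gametes from I^A I^B × i i give offspring ABO genotypes I^A i, I^B i, i.e. phenotypes A, B.
Rh cross -/- × -/- → phenotypes Rh-.
Combining independently: A-, B-.

A-, B-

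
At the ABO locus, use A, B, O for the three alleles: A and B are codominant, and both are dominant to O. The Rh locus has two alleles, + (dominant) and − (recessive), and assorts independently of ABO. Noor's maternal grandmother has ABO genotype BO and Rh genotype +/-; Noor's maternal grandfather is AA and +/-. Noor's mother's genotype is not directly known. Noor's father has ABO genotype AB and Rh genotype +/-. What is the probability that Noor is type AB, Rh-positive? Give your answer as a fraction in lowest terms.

9/32

Noor's mother's ABO genotype from BO × AA: 1/2 AB, 1/2 AO.
Crossing each possibility with the father AB and summing P(type AB): 1/2·1/2 + 1/2·1/4 = 3/8.
Similarly for Rh via the mother's Rh distribution: P(Rh+) = 3/4.
Independent loci: 3/8 × 3/4 = 9/32.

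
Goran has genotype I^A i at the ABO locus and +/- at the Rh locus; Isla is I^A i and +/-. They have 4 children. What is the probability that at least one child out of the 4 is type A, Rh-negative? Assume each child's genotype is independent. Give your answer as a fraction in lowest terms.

36975/65536

ABO cross I^A i × I^A i → 1/4 O, 3/4 A.
Rh cross +/- × +/- → 3/4 Rh+, 1/4 Rh-; so P(type A, Rh-negative) = 3/4 × 1/4 = 3/16 per child.
P(none) = (13/16)^4 = 28561/65536; P(at least one) = 1 − 28561/65536 = 36975/65536.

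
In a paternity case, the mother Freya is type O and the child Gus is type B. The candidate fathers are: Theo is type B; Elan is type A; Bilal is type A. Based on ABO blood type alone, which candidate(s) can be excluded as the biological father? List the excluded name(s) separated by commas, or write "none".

A candidate is excluded only if no genotype consistent with his phenotype could produce a type B child with a type O mother.
Elan (type A): no genotype consistent with that phenotype can produce a type-B child with a type-O mother.
Bilal (type A): no genotype consistent with that phenotype can produce a type-B child with a type-O mother.

Elan, Bilal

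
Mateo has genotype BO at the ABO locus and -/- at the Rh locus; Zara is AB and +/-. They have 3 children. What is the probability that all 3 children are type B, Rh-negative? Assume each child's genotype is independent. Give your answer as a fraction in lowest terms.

ABO cross BO × AB → 1/4 A, 1/2 B, 1/4 AB.
Rh cross -/- × +/- → 1/2 Rh+, 1/2 Rh-; so P(type B, Rh-negative) = 1/2 × 1/2 = 1/4 per child.
All 3 independent: (1/4)^3 = 1/64.

1/64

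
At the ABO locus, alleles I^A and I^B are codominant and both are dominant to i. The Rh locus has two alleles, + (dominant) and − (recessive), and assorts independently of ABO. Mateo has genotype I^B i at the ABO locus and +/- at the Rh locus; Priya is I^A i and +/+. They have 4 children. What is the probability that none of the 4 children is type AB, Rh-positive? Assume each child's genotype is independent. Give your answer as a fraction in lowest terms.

ABO cross I^B i × I^A i → 1/4 O, 1/4 A, 1/4 B, 1/4 AB.
Rh cross +/- × +/+ → 1 Rh+; so P(type AB, Rh-positive) = 1/4 × 1 = 1/4 per child.
P(not type AB, Rh-positive) = 3/4 for one child; (3/4)^4 = 81/256.

81/256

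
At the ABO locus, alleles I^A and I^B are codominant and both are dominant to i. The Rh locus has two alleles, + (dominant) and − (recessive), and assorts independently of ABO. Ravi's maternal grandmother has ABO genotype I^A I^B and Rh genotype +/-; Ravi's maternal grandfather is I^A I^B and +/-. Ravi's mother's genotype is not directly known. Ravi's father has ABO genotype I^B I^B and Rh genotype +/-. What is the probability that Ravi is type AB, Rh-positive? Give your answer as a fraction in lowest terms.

3/8

Ravi's mother's ABO genotype from I^A I^B × I^A I^B: 1/4 I^A I^A, 1/2 I^A I^B, 1/4 I^B I^B.
Crossing each possibility with the father I^B I^B and summing P(type AB): 1/4·1 + 1/2·1/2 + 1/4·0 = 1/2.
Similarly for Rh via the mother's Rh distribution: P(Rh+) = 3/4.
Independent loci: 1/2 × 3/4 = 3/8.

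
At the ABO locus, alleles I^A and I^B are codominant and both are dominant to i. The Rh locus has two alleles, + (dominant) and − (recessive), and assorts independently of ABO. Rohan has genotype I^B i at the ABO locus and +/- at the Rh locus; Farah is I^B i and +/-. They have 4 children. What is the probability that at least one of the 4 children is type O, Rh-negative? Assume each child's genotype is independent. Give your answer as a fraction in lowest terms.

ABO cross I^B i × I^B i → 1/4 O, 3/4 B.
Rh cross +/- × +/- → 3/4 Rh+, 1/4 Rh-; so P(type O, Rh-negative) = 1/4 × 1/4 = 1/16 per child.
P(none) = (15/16)^4 = 50625/65536; P(at least one) = 1 − 50625/65536 = 14911/65536.

14911/65536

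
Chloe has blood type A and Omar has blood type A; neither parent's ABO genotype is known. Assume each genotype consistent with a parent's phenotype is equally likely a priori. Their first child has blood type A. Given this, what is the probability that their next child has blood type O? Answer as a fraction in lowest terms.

1/20

Possible genotypes: Chloe ∈ {AA, AO}; Omar ∈ {AA, AO}.
Weight each parental genotype pair by prior × P(type-A child):
  AA × AA: posterior weight 4/15; P(next child type O) = 0.
  AA × AO: posterior weight 4/15; P(next child type O) = 0.
  AO × AA: posterior weight 4/15; P(next child type O) = 0.
  AO × AO: posterior weight 1/5; P(next child type O) = 1/4.
Weighted sum = 1/20.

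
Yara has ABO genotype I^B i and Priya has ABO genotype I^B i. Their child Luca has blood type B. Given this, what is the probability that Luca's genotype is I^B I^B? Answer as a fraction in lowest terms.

1/3

Cross I^B i × I^B i → 1/4 I^B I^B, 1/2 I^B i, 1/4 i i.
Type-B genotypes among offspring: I^B I^B (1/4), I^B i (1/2); total 3/4.
P(I^B I^B | type B) = (1/4) / (3/4) = 1/3.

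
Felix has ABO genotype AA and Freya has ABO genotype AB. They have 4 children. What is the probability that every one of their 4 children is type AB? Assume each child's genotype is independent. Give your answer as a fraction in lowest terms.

ABO cross AA × AB → 1/2 A, 1/2 AB.
So P(type AB) = 1/2 per child.
All 4 independent: (1/2)^4 = 1/16.

1/16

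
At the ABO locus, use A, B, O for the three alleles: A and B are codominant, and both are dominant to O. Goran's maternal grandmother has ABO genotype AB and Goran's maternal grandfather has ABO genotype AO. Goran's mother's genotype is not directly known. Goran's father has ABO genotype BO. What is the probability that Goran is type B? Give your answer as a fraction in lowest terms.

3/8

Goran's mother's ABO genotype from AB × AO: 1/4 AA, 1/4 AB, 1/4 AO, 1/4 BO.
Crossing each possibility with the father BO and summing P(type B): 1/4·0 + 1/4·1/2 + 1/4·1/4 + 1/4·3/4 = 3/8.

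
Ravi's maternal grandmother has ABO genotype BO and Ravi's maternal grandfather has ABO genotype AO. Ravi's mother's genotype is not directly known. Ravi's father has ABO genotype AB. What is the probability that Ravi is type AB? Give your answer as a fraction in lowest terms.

1/4

Ravi's mother's ABO genotype from BO × AO: 1/4 AB, 1/4 AO, 1/4 BO, 1/4 OO.
Crossing each possibility with the father AB and summing P(type AB): 1/4·1/2 + 1/4·1/4 + 1/4·1/4 + 1/4·0 = 1/4.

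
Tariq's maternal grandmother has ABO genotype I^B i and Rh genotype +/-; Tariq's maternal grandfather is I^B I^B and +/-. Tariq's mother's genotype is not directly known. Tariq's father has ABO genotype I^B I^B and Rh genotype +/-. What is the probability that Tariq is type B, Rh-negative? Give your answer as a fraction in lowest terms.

1/4

Tariq's mother's ABO genotype from I^B i × I^B I^B: 1/2 I^B I^B, 1/2 I^B i.
Crossing each possibility with the father I^B I^B and summing P(type B): 1/2·1 + 1/2·1 = 1.
Similarly for Rh via the mother's Rh distribution: P(Rh-) = 1/4.
Independent loci: 1 × 1/4 = 1/4.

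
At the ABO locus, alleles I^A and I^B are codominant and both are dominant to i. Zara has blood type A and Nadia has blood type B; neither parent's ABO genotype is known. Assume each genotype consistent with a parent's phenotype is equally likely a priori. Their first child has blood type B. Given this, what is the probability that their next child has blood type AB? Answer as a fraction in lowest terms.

Possible genotypes: Zara ∈ {I^A I^A, I^A i}; Nadia ∈ {I^B I^B, I^B i}.
Weight each parental genotype pair by prior × P(type-B child):
  I^A i × I^B I^B: posterior weight 2/3; P(next child type AB) = 1/2.
  I^A i × I^B i: posterior weight 1/3; P(next child type AB) = 1/4.
Weighted sum = 5/12.

5/12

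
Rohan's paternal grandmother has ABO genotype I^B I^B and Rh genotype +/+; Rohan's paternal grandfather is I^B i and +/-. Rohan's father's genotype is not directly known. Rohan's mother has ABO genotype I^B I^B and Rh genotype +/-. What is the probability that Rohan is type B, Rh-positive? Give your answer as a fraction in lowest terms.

Rohan's father's ABO genotype from I^B I^B × I^B i: 1/2 I^B I^B, 1/2 I^B i.
Crossing each possibility with the mother I^B I^B and summing P(type B): 1/2·1 + 1/2·1 = 1.
Similarly for Rh via the father's Rh distribution: P(Rh+) = 7/8.
Independent loci: 1 × 7/8 = 7/8.

7/8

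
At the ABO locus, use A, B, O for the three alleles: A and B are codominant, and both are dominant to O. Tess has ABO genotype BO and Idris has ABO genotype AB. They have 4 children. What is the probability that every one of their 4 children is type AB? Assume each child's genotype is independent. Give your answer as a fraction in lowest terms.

ABO cross BO × AB → 1/4 A, 1/2 B, 1/4 AB.
So P(type AB) = 1/4 per child.
All 4 independent: (1/4)^4 = 1/256.

1/256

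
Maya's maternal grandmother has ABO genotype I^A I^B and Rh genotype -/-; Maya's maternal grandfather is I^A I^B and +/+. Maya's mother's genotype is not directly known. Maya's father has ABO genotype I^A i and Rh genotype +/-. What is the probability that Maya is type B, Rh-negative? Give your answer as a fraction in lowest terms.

Maya's mother's ABO genotype from I^A I^B × I^A I^B: 1/4 I^A I^A, 1/2 I^A I^B, 1/4 I^B I^B.
Crossing each possibility with the father I^A i and summing P(type B): 1/4·0 + 1/2·1/4 + 1/4·1/2 = 1/4.
Similarly for Rh via the mother's Rh distribution: P(Rh-) = 1/4.
Independent loci: 1/4 × 1/4 = 1/16.

1/16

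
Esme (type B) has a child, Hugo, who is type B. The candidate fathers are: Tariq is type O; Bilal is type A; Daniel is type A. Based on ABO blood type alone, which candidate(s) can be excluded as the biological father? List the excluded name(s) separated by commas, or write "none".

A candidate is excluded only if no genotype consistent with his phenotype could produce a type B child with a type B mother.
Every candidate has at least one consistent genotype combination, so none can be excluded.

none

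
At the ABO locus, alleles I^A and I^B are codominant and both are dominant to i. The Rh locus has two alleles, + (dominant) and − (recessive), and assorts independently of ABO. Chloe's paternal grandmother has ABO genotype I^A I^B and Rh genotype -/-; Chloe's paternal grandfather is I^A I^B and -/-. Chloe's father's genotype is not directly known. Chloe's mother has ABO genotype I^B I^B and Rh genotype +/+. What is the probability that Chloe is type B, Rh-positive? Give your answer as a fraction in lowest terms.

Chloe's father's ABO genotype from I^A I^B × I^A I^B: 1/4 I^A I^A, 1/2 I^A I^B, 1/4 I^B I^B.
Crossing each possibility with the mother I^B I^B and summing P(type B): 1/4·0 + 1/2·1/2 + 1/4·1 = 1/2.
Similarly for Rh via the father's Rh distribution: P(Rh+) = 1.
Independent loci: 1/2 × 1 = 1/2.

1/2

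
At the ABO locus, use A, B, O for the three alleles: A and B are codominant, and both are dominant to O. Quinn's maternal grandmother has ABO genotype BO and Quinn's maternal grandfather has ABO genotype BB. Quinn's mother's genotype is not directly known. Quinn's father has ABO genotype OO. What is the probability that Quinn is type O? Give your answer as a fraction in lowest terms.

1/4

Quinn's mother's ABO genotype from BO × BB: 1/2 BB, 1/2 BO.
Crossing each possibility with the father OO and summing P(type O): 1/2·0 + 1/2·1/2 = 1/4.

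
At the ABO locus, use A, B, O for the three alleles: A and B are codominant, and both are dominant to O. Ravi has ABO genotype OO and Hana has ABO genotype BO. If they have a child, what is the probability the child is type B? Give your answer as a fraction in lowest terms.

ABO cross OO × BO → offspring phenotypes: 1/2 O, 1/2 B.
So P(type B) = 1/2.

1/2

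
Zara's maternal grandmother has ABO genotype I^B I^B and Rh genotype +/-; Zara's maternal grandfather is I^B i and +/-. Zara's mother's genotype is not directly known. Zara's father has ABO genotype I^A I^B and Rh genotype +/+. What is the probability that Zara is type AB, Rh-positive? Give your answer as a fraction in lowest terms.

3/8

Zara's mother's ABO genotype from I^B I^B × I^B i: 1/2 I^B I^B, 1/2 I^B i.
Crossing each possibility with the father I^A I^B and summing P(type AB): 1/2·1/2 + 1/2·1/4 = 3/8.
Similarly for Rh via the mother's Rh distribution: P(Rh+) = 1.
Independent loci: 3/8 × 1 = 3/8.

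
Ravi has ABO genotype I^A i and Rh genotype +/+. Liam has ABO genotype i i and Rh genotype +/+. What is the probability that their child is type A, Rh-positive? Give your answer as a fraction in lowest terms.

1/2

ABO cross I^A i × i i → offspring phenotypes: 1/2 O, 1/2 A.
Rh cross +/+ × +/+ → 1 Rh+.
Independent loci: P(type A, Rh-positive) = 1/2 × 1 = 1/2.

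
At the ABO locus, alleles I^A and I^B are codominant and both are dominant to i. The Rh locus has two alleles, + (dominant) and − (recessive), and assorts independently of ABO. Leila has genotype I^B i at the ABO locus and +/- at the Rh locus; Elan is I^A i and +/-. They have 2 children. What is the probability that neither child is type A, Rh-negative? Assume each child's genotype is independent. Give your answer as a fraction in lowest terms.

ABO cross I^B i × I^A i → 1/4 O, 1/4 A, 1/4 B, 1/4 AB.
Rh cross +/- × +/- → 3/4 Rh+, 1/4 Rh-; so P(type A, Rh-negative) = 1/4 × 1/4 = 1/16 per child.
P(not type A, Rh-negative) = 15/16 for one child; (15/16)^2 = 225/256.

225/256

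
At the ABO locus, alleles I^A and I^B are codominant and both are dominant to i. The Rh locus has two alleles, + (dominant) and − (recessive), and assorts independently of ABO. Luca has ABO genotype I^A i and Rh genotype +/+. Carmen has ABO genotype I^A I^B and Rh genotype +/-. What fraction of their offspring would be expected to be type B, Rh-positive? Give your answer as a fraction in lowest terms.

1/4

ABO cross I^A i × I^A I^B → offspring phenotypes: 1/2 A, 1/4 B, 1/4 AB.
Rh cross +/+ × +/- → 1 Rh+.
Independent loci: P(type B, Rh-positive) = 1/4 × 1 = 1/4.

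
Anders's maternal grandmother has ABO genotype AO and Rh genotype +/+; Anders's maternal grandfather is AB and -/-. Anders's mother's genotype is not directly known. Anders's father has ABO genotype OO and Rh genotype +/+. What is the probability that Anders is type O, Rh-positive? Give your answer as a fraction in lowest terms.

Anders's mother's ABO genotype from AO × AB: 1/4 AA, 1/4 AB, 1/4 AO, 1/4 BO.
Crossing each possibility with the father OO and summing P(type O): 1/4·0 + 1/4·0 + 1/4·1/2 + 1/4·1/2 = 1/4.
Similarly for Rh via the mother's Rh distribution: P(Rh+) = 1.
Independent loci: 1/4 × 1 = 1/4.

1/4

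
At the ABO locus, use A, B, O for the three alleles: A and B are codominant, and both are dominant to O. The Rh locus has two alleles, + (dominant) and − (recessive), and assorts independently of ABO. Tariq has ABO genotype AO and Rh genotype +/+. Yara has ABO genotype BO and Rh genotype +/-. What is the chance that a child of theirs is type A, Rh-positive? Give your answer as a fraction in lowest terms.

ABO cross AO × BO → offspring phenotypes: 1/4 O, 1/4 A, 1/4 B, 1/4 AB.
Rh cross +/+ × +/- → 1 Rh+.
Independent loci: P(type A, Rh-positive) = 1/4 × 1 = 1/4.

1/4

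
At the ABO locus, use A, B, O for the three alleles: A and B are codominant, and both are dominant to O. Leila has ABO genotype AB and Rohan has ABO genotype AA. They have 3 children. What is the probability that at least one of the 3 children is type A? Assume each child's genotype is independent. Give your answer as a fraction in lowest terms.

7/8

ABO cross AB × AA → 1/2 A, 1/2 AB.
So P(type A) = 1/2 per child.
P(none) = (1/2)^3 = 1/8; P(at least one) = 1 − 1/8 = 7/8.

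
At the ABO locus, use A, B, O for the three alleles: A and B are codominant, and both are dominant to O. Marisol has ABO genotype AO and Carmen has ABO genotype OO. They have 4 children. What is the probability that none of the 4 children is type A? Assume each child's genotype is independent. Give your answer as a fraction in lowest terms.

1/16

ABO cross AO × OO → 1/2 O, 1/2 A.
So P(type A) = 1/2 per child.
P(not type A) = 1/2 for one child; (1/2)^4 = 1/16.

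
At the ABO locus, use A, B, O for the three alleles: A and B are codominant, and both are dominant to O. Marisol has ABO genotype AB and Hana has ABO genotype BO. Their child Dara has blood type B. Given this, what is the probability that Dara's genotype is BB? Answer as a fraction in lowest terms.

Cross AB × BO → 1/4 AB, 1/4 AO, 1/4 BB, 1/4 BO.
Type-B genotypes among offspring: BB (1/4), BO (1/4); total 1/2.
P(BB | type B) = (1/4) / (1/2) = 1/2.

1/2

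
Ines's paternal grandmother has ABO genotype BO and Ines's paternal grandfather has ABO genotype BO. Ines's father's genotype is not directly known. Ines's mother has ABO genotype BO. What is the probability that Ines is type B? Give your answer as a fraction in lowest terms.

Ines's father's ABO genotype from BO × BO: 1/4 BB, 1/2 BO, 1/4 OO.
Crossing each possibility with the mother BO and summing P(type B): 1/4·1 + 1/2·3/4 + 1/4·1/2 = 3/4.

3/4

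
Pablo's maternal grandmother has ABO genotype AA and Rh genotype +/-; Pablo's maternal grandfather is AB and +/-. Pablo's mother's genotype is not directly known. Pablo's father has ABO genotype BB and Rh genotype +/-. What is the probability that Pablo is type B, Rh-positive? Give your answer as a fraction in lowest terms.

3/16

Pablo's mother's ABO genotype from AA × AB: 1/2 AA, 1/2 AB.
Crossing each possibility with the father BB and summing P(type B): 1/2·0 + 1/2·1/2 = 1/4.
Similarly for Rh via the mother's Rh distribution: P(Rh+) = 3/4.
Independent loci: 1/4 × 3/4 = 3/16.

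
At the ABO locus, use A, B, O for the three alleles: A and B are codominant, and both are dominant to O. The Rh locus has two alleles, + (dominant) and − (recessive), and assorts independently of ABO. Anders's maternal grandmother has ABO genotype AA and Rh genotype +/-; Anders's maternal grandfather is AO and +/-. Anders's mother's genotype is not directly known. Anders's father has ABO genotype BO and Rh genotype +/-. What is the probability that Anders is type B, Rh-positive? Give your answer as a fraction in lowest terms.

Anders's mother's ABO genotype from AA × AO: 1/2 AA, 1/2 AO.
Crossing each possibility with the father BO and summing P(type B): 1/2·0 + 1/2·1/4 = 1/8.
Similarly for Rh via the mother's Rh distribution: P(Rh+) = 3/4.
Independent loci: 1/8 × 3/4 = 3/32.

3/32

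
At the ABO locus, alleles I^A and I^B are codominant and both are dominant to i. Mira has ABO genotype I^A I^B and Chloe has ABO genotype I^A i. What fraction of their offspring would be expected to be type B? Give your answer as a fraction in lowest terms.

1/4

ABO cross I^A I^B × I^A i → offspring phenotypes: 1/2 A, 1/4 B, 1/4 AB.
So P(type B) = 1/4.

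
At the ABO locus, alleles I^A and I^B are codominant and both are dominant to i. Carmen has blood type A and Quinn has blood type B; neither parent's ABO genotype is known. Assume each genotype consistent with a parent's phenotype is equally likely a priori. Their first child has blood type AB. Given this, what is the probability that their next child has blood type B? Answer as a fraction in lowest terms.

Possible genotypes: Carmen ∈ {I^A I^A, I^A i}; Quinn ∈ {I^B I^B, I^B i}.
Weight each parental genotype pair by prior × P(type-AB child):
  I^A I^A × I^B I^B: posterior weight 4/9; P(next child type B) = 0.
  I^A I^A × I^B i: posterior weight 2/9; P(next child type B) = 0.
  I^A i × I^B I^B: posterior weight 2/9; P(next child type B) = 1/2.
  I^A i × I^B i: posterior weight 1/9; P(next child type B) = 1/4.
Weighted sum = 5/36.

5/36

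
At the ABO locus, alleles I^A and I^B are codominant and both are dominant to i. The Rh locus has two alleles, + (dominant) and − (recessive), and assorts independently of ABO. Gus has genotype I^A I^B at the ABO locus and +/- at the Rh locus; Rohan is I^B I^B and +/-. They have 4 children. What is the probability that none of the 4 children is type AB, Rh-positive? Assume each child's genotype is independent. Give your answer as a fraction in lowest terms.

625/4096

ABO cross I^A I^B × I^B I^B → 1/2 B, 1/2 AB.
Rh cross +/- × +/- → 3/4 Rh+, 1/4 Rh-; so P(type AB, Rh-positive) = 1/2 × 3/4 = 3/8 per child.
P(not type AB, Rh-positive) = 5/8 for one child; (5/8)^4 = 625/4096.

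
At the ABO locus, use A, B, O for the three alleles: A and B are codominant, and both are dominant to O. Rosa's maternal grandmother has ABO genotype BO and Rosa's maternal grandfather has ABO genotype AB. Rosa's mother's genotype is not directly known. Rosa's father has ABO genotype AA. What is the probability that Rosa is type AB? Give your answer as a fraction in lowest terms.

1/2

Rosa's mother's ABO genotype from BO × AB: 1/4 AB, 1/4 AO, 1/4 BB, 1/4 BO.
Crossing each possibility with the father AA and summing P(type AB): 1/4·1/2 + 1/4·0 + 1/4·1 + 1/4·1/2 = 1/2.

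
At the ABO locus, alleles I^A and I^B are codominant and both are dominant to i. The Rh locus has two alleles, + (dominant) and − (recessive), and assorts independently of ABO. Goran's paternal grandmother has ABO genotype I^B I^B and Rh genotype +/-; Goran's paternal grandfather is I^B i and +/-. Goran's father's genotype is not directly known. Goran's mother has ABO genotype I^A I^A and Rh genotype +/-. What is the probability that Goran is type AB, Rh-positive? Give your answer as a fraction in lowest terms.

Goran's father's ABO genotype from I^B I^B × I^B i: 1/2 I^B I^B, 1/2 I^B i.
Crossing each possibility with the mother I^A I^A and summing P(type AB): 1/2·1 + 1/2·1/2 = 3/4.
Similarly for Rh via the father's Rh distribution: P(Rh+) = 3/4.
Independent loci: 3/4 × 3/4 = 9/16.

9/16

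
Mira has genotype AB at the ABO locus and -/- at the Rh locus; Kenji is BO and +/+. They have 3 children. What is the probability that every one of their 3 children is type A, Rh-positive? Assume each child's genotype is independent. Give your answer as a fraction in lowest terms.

1/64

ABO cross AB × BO → 1/4 A, 1/2 B, 1/4 AB.
Rh cross -/- × +/+ → 1 Rh+; so P(type A, Rh-positive) = 1/4 × 1 = 1/4 per child.
All 3 independent: (1/4)^3 = 1/64.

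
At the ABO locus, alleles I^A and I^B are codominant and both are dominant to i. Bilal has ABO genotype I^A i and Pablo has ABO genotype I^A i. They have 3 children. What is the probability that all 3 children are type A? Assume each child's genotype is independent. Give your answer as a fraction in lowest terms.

27/64

ABO cross I^A i × I^A i → 1/4 O, 3/4 A.
So P(type A) = 3/4 per child.
All 3 independent: (3/4)^3 = 27/64.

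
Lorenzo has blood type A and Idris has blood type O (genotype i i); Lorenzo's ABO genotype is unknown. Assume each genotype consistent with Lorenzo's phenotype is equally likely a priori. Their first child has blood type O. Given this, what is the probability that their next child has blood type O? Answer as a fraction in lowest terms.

1/2

Possible genotypes: Lorenzo ∈ {I^A I^A, I^A i}; Idris ∈ {i i}.
Weight each parental genotype pair by prior × P(type-O child):
  I^A i × i i: posterior weight 1; P(next child type O) = 1/2.
Weighted sum = 1/2.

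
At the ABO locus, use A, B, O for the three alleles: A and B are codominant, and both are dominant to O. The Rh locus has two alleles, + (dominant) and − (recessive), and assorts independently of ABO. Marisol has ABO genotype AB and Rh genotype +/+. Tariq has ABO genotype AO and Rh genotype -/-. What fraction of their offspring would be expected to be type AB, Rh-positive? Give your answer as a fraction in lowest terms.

1/4

ABO cross AB × AO → offspring phenotypes: 1/2 A, 1/4 B, 1/4 AB.
Rh cross +/+ × -/- → 1 Rh+.
Independent loci: P(type AB, Rh-positive) = 1/4 × 1 = 1/4.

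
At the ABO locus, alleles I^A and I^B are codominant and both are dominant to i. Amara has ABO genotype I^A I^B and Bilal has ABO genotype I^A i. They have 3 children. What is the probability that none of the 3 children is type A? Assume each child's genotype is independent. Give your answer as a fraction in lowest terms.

ABO cross I^A I^B × I^A i → 1/2 A, 1/4 B, 1/4 AB.
So P(type A) = 1/2 per child.
P(not type A) = 1/2 for one child; (1/2)^3 = 1/8.

1/8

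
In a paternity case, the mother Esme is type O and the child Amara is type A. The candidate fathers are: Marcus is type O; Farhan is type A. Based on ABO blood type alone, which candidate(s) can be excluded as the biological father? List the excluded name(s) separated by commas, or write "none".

Marcus

A candidate is excluded only if no genotype consistent with his phenotype could produce a type A child with a type O mother.
Marcus (type O): no genotype consistent with that phenotype can produce a type-A child with a type-O mother.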